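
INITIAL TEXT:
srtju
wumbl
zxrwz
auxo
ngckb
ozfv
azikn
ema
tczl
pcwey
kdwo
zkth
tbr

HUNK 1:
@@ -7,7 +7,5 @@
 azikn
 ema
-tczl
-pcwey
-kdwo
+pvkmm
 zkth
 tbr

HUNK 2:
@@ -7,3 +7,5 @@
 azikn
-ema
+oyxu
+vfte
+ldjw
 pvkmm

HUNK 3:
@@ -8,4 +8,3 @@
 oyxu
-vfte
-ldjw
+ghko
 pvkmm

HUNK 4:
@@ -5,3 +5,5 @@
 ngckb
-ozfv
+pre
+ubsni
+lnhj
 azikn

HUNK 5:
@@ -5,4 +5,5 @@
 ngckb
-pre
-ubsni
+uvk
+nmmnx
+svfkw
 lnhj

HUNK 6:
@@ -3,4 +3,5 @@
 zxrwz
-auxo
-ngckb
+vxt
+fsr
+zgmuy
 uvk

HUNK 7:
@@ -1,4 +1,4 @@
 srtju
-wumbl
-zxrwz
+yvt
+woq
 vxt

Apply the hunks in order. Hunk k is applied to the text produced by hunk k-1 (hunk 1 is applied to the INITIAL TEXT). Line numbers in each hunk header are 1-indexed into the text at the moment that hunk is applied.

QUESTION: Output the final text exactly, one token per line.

Hunk 1: at line 7 remove [tczl,pcwey,kdwo] add [pvkmm] -> 11 lines: srtju wumbl zxrwz auxo ngckb ozfv azikn ema pvkmm zkth tbr
Hunk 2: at line 7 remove [ema] add [oyxu,vfte,ldjw] -> 13 lines: srtju wumbl zxrwz auxo ngckb ozfv azikn oyxu vfte ldjw pvkmm zkth tbr
Hunk 3: at line 8 remove [vfte,ldjw] add [ghko] -> 12 lines: srtju wumbl zxrwz auxo ngckb ozfv azikn oyxu ghko pvkmm zkth tbr
Hunk 4: at line 5 remove [ozfv] add [pre,ubsni,lnhj] -> 14 lines: srtju wumbl zxrwz auxo ngckb pre ubsni lnhj azikn oyxu ghko pvkmm zkth tbr
Hunk 5: at line 5 remove [pre,ubsni] add [uvk,nmmnx,svfkw] -> 15 lines: srtju wumbl zxrwz auxo ngckb uvk nmmnx svfkw lnhj azikn oyxu ghko pvkmm zkth tbr
Hunk 6: at line 3 remove [auxo,ngckb] add [vxt,fsr,zgmuy] -> 16 lines: srtju wumbl zxrwz vxt fsr zgmuy uvk nmmnx svfkw lnhj azikn oyxu ghko pvkmm zkth tbr
Hunk 7: at line 1 remove [wumbl,zxrwz] add [yvt,woq] -> 16 lines: srtju yvt woq vxt fsr zgmuy uvk nmmnx svfkw lnhj azikn oyxu ghko pvkmm zkth tbr

Answer: srtju
yvt
woq
vxt
fsr
zgmuy
uvk
nmmnx
svfkw
lnhj
azikn
oyxu
ghko
pvkmm
zkth
tbr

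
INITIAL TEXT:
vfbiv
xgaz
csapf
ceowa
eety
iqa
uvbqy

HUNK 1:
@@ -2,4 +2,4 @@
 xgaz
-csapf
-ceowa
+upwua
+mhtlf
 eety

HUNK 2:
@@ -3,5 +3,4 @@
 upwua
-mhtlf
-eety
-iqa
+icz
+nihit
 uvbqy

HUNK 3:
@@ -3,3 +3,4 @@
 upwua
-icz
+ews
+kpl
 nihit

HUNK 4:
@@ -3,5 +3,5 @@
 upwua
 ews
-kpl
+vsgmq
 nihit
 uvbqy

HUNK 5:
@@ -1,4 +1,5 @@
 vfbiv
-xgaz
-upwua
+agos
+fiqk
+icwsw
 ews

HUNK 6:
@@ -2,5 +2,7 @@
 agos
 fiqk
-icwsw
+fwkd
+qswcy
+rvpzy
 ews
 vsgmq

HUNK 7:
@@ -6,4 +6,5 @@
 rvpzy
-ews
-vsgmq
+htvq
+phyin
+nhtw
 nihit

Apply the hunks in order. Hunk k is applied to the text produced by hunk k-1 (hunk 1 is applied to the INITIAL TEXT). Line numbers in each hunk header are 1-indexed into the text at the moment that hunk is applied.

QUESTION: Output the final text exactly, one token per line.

Answer: vfbiv
agos
fiqk
fwkd
qswcy
rvpzy
htvq
phyin
nhtw
nihit
uvbqy

Derivation:
Hunk 1: at line 2 remove [csapf,ceowa] add [upwua,mhtlf] -> 7 lines: vfbiv xgaz upwua mhtlf eety iqa uvbqy
Hunk 2: at line 3 remove [mhtlf,eety,iqa] add [icz,nihit] -> 6 lines: vfbiv xgaz upwua icz nihit uvbqy
Hunk 3: at line 3 remove [icz] add [ews,kpl] -> 7 lines: vfbiv xgaz upwua ews kpl nihit uvbqy
Hunk 4: at line 3 remove [kpl] add [vsgmq] -> 7 lines: vfbiv xgaz upwua ews vsgmq nihit uvbqy
Hunk 5: at line 1 remove [xgaz,upwua] add [agos,fiqk,icwsw] -> 8 lines: vfbiv agos fiqk icwsw ews vsgmq nihit uvbqy
Hunk 6: at line 2 remove [icwsw] add [fwkd,qswcy,rvpzy] -> 10 lines: vfbiv agos fiqk fwkd qswcy rvpzy ews vsgmq nihit uvbqy
Hunk 7: at line 6 remove [ews,vsgmq] add [htvq,phyin,nhtw] -> 11 lines: vfbiv agos fiqk fwkd qswcy rvpzy htvq phyin nhtw nihit uvbqy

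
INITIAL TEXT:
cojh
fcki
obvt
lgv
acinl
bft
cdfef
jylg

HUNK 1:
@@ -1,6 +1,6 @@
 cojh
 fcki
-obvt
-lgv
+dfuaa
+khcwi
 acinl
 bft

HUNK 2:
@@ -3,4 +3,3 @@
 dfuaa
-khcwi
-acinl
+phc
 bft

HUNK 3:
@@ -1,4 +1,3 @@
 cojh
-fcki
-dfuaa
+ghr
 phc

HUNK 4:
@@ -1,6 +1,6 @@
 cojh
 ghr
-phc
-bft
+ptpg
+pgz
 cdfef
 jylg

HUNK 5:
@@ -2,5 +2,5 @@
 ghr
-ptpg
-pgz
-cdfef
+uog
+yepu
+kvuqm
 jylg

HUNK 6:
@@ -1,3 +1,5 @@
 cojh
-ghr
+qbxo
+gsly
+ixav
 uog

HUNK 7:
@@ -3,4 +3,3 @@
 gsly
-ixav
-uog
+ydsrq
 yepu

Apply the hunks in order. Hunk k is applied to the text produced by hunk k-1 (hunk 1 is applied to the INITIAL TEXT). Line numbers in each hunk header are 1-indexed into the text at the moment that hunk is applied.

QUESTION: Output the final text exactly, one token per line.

Answer: cojh
qbxo
gsly
ydsrq
yepu
kvuqm
jylg

Derivation:
Hunk 1: at line 1 remove [obvt,lgv] add [dfuaa,khcwi] -> 8 lines: cojh fcki dfuaa khcwi acinl bft cdfef jylg
Hunk 2: at line 3 remove [khcwi,acinl] add [phc] -> 7 lines: cojh fcki dfuaa phc bft cdfef jylg
Hunk 3: at line 1 remove [fcki,dfuaa] add [ghr] -> 6 lines: cojh ghr phc bft cdfef jylg
Hunk 4: at line 1 remove [phc,bft] add [ptpg,pgz] -> 6 lines: cojh ghr ptpg pgz cdfef jylg
Hunk 5: at line 2 remove [ptpg,pgz,cdfef] add [uog,yepu,kvuqm] -> 6 lines: cojh ghr uog yepu kvuqm jylg
Hunk 6: at line 1 remove [ghr] add [qbxo,gsly,ixav] -> 8 lines: cojh qbxo gsly ixav uog yepu kvuqm jylg
Hunk 7: at line 3 remove [ixav,uog] add [ydsrq] -> 7 lines: cojh qbxo gsly ydsrq yepu kvuqm jylg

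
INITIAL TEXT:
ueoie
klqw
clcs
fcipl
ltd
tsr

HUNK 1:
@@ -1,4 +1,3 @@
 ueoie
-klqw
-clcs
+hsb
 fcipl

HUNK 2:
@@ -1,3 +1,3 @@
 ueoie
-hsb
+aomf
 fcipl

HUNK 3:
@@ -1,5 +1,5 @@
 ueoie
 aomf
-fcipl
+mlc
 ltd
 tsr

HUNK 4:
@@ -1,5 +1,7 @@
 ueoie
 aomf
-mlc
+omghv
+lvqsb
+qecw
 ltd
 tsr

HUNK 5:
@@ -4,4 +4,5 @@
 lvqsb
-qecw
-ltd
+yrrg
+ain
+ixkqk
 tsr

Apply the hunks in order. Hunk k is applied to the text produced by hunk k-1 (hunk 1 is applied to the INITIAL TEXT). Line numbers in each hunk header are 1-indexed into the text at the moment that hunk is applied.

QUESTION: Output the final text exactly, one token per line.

Hunk 1: at line 1 remove [klqw,clcs] add [hsb] -> 5 lines: ueoie hsb fcipl ltd tsr
Hunk 2: at line 1 remove [hsb] add [aomf] -> 5 lines: ueoie aomf fcipl ltd tsr
Hunk 3: at line 1 remove [fcipl] add [mlc] -> 5 lines: ueoie aomf mlc ltd tsr
Hunk 4: at line 1 remove [mlc] add [omghv,lvqsb,qecw] -> 7 lines: ueoie aomf omghv lvqsb qecw ltd tsr
Hunk 5: at line 4 remove [qecw,ltd] add [yrrg,ain,ixkqk] -> 8 lines: ueoie aomf omghv lvqsb yrrg ain ixkqk tsr

Answer: ueoie
aomf
omghv
lvqsb
yrrg
ain
ixkqk
tsr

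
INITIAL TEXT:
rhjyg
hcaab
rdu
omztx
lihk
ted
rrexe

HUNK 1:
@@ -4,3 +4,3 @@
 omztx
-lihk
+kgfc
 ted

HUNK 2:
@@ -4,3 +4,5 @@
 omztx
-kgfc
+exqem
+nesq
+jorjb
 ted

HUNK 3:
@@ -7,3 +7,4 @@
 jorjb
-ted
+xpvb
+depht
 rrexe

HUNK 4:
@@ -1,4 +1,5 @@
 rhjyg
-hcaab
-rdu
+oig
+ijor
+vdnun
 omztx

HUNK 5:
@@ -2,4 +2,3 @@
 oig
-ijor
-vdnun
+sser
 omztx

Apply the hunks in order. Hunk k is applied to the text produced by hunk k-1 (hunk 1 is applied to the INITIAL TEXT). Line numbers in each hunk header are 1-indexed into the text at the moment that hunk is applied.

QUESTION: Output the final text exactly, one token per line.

Hunk 1: at line 4 remove [lihk] add [kgfc] -> 7 lines: rhjyg hcaab rdu omztx kgfc ted rrexe
Hunk 2: at line 4 remove [kgfc] add [exqem,nesq,jorjb] -> 9 lines: rhjyg hcaab rdu omztx exqem nesq jorjb ted rrexe
Hunk 3: at line 7 remove [ted] add [xpvb,depht] -> 10 lines: rhjyg hcaab rdu omztx exqem nesq jorjb xpvb depht rrexe
Hunk 4: at line 1 remove [hcaab,rdu] add [oig,ijor,vdnun] -> 11 lines: rhjyg oig ijor vdnun omztx exqem nesq jorjb xpvb depht rrexe
Hunk 5: at line 2 remove [ijor,vdnun] add [sser] -> 10 lines: rhjyg oig sser omztx exqem nesq jorjb xpvb depht rrexe

Answer: rhjyg
oig
sser
omztx
exqem
nesq
jorjb
xpvb
depht
rrexe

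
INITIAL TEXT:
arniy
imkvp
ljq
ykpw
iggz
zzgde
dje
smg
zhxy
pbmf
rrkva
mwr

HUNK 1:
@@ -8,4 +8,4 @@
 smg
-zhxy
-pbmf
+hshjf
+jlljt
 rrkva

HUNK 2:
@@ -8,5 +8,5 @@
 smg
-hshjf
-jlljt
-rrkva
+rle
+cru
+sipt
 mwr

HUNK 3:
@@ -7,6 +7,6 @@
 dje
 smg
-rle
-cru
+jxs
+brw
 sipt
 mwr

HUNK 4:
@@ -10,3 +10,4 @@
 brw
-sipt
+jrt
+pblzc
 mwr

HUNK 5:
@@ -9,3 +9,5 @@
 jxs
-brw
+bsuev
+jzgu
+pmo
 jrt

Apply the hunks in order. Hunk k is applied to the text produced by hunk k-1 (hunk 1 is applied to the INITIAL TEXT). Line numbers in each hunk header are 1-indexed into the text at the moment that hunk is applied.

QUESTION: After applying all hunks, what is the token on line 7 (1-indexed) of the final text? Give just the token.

Answer: dje

Derivation:
Hunk 1: at line 8 remove [zhxy,pbmf] add [hshjf,jlljt] -> 12 lines: arniy imkvp ljq ykpw iggz zzgde dje smg hshjf jlljt rrkva mwr
Hunk 2: at line 8 remove [hshjf,jlljt,rrkva] add [rle,cru,sipt] -> 12 lines: arniy imkvp ljq ykpw iggz zzgde dje smg rle cru sipt mwr
Hunk 3: at line 7 remove [rle,cru] add [jxs,brw] -> 12 lines: arniy imkvp ljq ykpw iggz zzgde dje smg jxs brw sipt mwr
Hunk 4: at line 10 remove [sipt] add [jrt,pblzc] -> 13 lines: arniy imkvp ljq ykpw iggz zzgde dje smg jxs brw jrt pblzc mwr
Hunk 5: at line 9 remove [brw] add [bsuev,jzgu,pmo] -> 15 lines: arniy imkvp ljq ykpw iggz zzgde dje smg jxs bsuev jzgu pmo jrt pblzc mwr
Final line 7: dje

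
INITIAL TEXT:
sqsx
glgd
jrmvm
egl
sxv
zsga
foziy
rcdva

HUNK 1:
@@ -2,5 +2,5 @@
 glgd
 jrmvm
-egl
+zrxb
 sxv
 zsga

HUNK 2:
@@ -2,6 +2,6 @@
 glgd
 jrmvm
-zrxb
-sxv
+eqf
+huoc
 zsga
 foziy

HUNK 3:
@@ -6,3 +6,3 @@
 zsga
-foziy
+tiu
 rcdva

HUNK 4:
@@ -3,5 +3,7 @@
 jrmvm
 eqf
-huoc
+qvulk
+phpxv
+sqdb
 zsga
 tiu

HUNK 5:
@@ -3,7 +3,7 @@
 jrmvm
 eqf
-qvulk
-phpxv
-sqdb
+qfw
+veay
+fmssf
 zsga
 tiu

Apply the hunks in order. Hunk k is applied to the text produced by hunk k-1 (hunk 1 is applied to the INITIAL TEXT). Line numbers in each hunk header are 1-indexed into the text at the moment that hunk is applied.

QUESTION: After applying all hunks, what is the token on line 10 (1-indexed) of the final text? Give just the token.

Hunk 1: at line 2 remove [egl] add [zrxb] -> 8 lines: sqsx glgd jrmvm zrxb sxv zsga foziy rcdva
Hunk 2: at line 2 remove [zrxb,sxv] add [eqf,huoc] -> 8 lines: sqsx glgd jrmvm eqf huoc zsga foziy rcdva
Hunk 3: at line 6 remove [foziy] add [tiu] -> 8 lines: sqsx glgd jrmvm eqf huoc zsga tiu rcdva
Hunk 4: at line 3 remove [huoc] add [qvulk,phpxv,sqdb] -> 10 lines: sqsx glgd jrmvm eqf qvulk phpxv sqdb zsga tiu rcdva
Hunk 5: at line 3 remove [qvulk,phpxv,sqdb] add [qfw,veay,fmssf] -> 10 lines: sqsx glgd jrmvm eqf qfw veay fmssf zsga tiu rcdva
Final line 10: rcdva

Answer: rcdva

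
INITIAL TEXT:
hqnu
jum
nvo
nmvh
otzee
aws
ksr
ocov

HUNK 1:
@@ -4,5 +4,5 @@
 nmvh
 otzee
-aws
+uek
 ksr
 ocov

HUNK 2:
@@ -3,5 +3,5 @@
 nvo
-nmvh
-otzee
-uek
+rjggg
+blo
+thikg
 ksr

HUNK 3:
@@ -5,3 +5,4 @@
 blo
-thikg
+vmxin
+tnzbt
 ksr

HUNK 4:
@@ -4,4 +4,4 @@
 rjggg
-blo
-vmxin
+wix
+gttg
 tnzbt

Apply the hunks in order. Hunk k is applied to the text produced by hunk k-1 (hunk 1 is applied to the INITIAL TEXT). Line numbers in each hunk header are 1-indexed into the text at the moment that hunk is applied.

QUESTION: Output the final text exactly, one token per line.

Hunk 1: at line 4 remove [aws] add [uek] -> 8 lines: hqnu jum nvo nmvh otzee uek ksr ocov
Hunk 2: at line 3 remove [nmvh,otzee,uek] add [rjggg,blo,thikg] -> 8 lines: hqnu jum nvo rjggg blo thikg ksr ocov
Hunk 3: at line 5 remove [thikg] add [vmxin,tnzbt] -> 9 lines: hqnu jum nvo rjggg blo vmxin tnzbt ksr ocov
Hunk 4: at line 4 remove [blo,vmxin] add [wix,gttg] -> 9 lines: hqnu jum nvo rjggg wix gttg tnzbt ksr ocov

Answer: hqnu
jum
nvo
rjggg
wix
gttg
tnzbt
ksr
ocov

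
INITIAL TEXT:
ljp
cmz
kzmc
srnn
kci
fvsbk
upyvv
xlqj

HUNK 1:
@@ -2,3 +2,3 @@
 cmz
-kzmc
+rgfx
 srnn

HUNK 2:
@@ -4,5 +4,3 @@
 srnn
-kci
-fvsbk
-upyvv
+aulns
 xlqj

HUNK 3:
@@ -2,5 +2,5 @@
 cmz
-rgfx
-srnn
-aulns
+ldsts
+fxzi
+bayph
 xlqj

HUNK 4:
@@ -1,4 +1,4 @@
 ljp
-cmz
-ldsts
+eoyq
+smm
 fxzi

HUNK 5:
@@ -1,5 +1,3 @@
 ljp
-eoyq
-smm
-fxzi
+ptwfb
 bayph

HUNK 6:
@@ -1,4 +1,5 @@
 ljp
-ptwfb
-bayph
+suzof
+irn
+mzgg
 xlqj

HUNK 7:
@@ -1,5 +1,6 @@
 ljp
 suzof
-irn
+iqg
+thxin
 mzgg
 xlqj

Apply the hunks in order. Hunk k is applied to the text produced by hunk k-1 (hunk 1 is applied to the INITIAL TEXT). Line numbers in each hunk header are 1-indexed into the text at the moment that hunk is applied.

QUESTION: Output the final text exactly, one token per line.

Hunk 1: at line 2 remove [kzmc] add [rgfx] -> 8 lines: ljp cmz rgfx srnn kci fvsbk upyvv xlqj
Hunk 2: at line 4 remove [kci,fvsbk,upyvv] add [aulns] -> 6 lines: ljp cmz rgfx srnn aulns xlqj
Hunk 3: at line 2 remove [rgfx,srnn,aulns] add [ldsts,fxzi,bayph] -> 6 lines: ljp cmz ldsts fxzi bayph xlqj
Hunk 4: at line 1 remove [cmz,ldsts] add [eoyq,smm] -> 6 lines: ljp eoyq smm fxzi bayph xlqj
Hunk 5: at line 1 remove [eoyq,smm,fxzi] add [ptwfb] -> 4 lines: ljp ptwfb bayph xlqj
Hunk 6: at line 1 remove [ptwfb,bayph] add [suzof,irn,mzgg] -> 5 lines: ljp suzof irn mzgg xlqj
Hunk 7: at line 1 remove [irn] add [iqg,thxin] -> 6 lines: ljp suzof iqg thxin mzgg xlqj

Answer: ljp
suzof
iqg
thxin
mzgg
xlqj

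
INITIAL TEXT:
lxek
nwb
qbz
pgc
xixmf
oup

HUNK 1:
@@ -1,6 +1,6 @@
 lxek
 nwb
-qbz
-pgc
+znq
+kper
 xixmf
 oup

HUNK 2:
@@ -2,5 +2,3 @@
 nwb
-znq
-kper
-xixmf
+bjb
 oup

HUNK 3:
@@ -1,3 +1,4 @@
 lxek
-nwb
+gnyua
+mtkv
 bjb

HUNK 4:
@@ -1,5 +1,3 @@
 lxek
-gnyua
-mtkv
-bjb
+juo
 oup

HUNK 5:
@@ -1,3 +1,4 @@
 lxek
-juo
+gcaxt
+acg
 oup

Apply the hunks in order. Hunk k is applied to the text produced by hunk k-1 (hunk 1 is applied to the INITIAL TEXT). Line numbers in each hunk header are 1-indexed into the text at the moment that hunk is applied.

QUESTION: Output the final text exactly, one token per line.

Hunk 1: at line 1 remove [qbz,pgc] add [znq,kper] -> 6 lines: lxek nwb znq kper xixmf oup
Hunk 2: at line 2 remove [znq,kper,xixmf] add [bjb] -> 4 lines: lxek nwb bjb oup
Hunk 3: at line 1 remove [nwb] add [gnyua,mtkv] -> 5 lines: lxek gnyua mtkv bjb oup
Hunk 4: at line 1 remove [gnyua,mtkv,bjb] add [juo] -> 3 lines: lxek juo oup
Hunk 5: at line 1 remove [juo] add [gcaxt,acg] -> 4 lines: lxek gcaxt acg oup

Answer: lxek
gcaxt
acg
oup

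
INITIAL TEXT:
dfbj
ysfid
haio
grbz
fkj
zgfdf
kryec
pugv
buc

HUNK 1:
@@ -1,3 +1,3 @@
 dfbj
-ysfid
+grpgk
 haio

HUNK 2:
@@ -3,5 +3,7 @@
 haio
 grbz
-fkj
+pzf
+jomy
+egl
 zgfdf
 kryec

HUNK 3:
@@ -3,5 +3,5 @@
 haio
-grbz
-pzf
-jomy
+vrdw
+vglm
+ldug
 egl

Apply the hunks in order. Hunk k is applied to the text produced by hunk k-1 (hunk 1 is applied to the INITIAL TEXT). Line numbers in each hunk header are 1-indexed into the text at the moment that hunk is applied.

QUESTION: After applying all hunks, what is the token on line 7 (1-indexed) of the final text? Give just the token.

Hunk 1: at line 1 remove [ysfid] add [grpgk] -> 9 lines: dfbj grpgk haio grbz fkj zgfdf kryec pugv buc
Hunk 2: at line 3 remove [fkj] add [pzf,jomy,egl] -> 11 lines: dfbj grpgk haio grbz pzf jomy egl zgfdf kryec pugv buc
Hunk 3: at line 3 remove [grbz,pzf,jomy] add [vrdw,vglm,ldug] -> 11 lines: dfbj grpgk haio vrdw vglm ldug egl zgfdf kryec pugv buc
Final line 7: egl

Answer: egl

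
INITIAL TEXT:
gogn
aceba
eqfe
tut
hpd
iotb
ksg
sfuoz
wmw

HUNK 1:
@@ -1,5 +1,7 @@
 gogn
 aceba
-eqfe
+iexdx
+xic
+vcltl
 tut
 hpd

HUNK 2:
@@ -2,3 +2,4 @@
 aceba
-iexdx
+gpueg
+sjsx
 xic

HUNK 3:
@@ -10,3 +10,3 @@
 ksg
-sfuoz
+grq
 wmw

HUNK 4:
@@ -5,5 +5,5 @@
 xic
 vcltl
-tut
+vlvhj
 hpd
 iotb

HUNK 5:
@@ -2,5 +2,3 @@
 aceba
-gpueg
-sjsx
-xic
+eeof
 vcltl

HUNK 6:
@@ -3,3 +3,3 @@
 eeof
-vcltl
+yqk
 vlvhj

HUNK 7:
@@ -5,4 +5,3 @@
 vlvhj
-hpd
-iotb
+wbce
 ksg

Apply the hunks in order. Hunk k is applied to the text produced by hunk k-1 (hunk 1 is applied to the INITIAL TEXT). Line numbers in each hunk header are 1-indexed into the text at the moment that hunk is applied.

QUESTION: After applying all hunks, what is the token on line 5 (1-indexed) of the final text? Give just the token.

Answer: vlvhj

Derivation:
Hunk 1: at line 1 remove [eqfe] add [iexdx,xic,vcltl] -> 11 lines: gogn aceba iexdx xic vcltl tut hpd iotb ksg sfuoz wmw
Hunk 2: at line 2 remove [iexdx] add [gpueg,sjsx] -> 12 lines: gogn aceba gpueg sjsx xic vcltl tut hpd iotb ksg sfuoz wmw
Hunk 3: at line 10 remove [sfuoz] add [grq] -> 12 lines: gogn aceba gpueg sjsx xic vcltl tut hpd iotb ksg grq wmw
Hunk 4: at line 5 remove [tut] add [vlvhj] -> 12 lines: gogn aceba gpueg sjsx xic vcltl vlvhj hpd iotb ksg grq wmw
Hunk 5: at line 2 remove [gpueg,sjsx,xic] add [eeof] -> 10 lines: gogn aceba eeof vcltl vlvhj hpd iotb ksg grq wmw
Hunk 6: at line 3 remove [vcltl] add [yqk] -> 10 lines: gogn aceba eeof yqk vlvhj hpd iotb ksg grq wmw
Hunk 7: at line 5 remove [hpd,iotb] add [wbce] -> 9 lines: gogn aceba eeof yqk vlvhj wbce ksg grq wmw
Final line 5: vlvhj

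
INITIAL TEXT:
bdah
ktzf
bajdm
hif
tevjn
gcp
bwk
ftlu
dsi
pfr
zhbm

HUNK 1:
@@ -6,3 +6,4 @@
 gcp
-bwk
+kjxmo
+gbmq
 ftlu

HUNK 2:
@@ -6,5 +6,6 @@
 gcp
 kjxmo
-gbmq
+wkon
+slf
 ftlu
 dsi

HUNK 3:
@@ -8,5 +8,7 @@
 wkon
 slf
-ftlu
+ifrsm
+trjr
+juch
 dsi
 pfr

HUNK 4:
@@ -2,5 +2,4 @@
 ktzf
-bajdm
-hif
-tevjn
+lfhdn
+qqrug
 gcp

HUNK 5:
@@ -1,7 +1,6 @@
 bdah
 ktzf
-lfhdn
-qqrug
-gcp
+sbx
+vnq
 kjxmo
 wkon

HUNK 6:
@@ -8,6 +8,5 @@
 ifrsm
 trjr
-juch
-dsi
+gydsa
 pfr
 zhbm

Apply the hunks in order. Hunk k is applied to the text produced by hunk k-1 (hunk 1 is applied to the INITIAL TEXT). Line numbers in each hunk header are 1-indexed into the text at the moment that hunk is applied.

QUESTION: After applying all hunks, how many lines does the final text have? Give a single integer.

Hunk 1: at line 6 remove [bwk] add [kjxmo,gbmq] -> 12 lines: bdah ktzf bajdm hif tevjn gcp kjxmo gbmq ftlu dsi pfr zhbm
Hunk 2: at line 6 remove [gbmq] add [wkon,slf] -> 13 lines: bdah ktzf bajdm hif tevjn gcp kjxmo wkon slf ftlu dsi pfr zhbm
Hunk 3: at line 8 remove [ftlu] add [ifrsm,trjr,juch] -> 15 lines: bdah ktzf bajdm hif tevjn gcp kjxmo wkon slf ifrsm trjr juch dsi pfr zhbm
Hunk 4: at line 2 remove [bajdm,hif,tevjn] add [lfhdn,qqrug] -> 14 lines: bdah ktzf lfhdn qqrug gcp kjxmo wkon slf ifrsm trjr juch dsi pfr zhbm
Hunk 5: at line 1 remove [lfhdn,qqrug,gcp] add [sbx,vnq] -> 13 lines: bdah ktzf sbx vnq kjxmo wkon slf ifrsm trjr juch dsi pfr zhbm
Hunk 6: at line 8 remove [juch,dsi] add [gydsa] -> 12 lines: bdah ktzf sbx vnq kjxmo wkon slf ifrsm trjr gydsa pfr zhbm
Final line count: 12

Answer: 12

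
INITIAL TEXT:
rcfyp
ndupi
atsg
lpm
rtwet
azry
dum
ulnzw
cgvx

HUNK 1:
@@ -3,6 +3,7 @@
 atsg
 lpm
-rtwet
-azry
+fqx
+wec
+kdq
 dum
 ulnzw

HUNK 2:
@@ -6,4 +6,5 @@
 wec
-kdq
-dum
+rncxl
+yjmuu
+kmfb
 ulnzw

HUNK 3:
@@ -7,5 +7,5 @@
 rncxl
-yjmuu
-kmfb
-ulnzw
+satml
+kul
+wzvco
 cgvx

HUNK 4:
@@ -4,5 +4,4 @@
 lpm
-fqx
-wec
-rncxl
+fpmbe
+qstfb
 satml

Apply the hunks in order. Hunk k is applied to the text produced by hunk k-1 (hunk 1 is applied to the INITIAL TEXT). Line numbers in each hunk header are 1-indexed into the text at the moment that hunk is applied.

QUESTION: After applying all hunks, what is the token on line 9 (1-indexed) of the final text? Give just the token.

Hunk 1: at line 3 remove [rtwet,azry] add [fqx,wec,kdq] -> 10 lines: rcfyp ndupi atsg lpm fqx wec kdq dum ulnzw cgvx
Hunk 2: at line 6 remove [kdq,dum] add [rncxl,yjmuu,kmfb] -> 11 lines: rcfyp ndupi atsg lpm fqx wec rncxl yjmuu kmfb ulnzw cgvx
Hunk 3: at line 7 remove [yjmuu,kmfb,ulnzw] add [satml,kul,wzvco] -> 11 lines: rcfyp ndupi atsg lpm fqx wec rncxl satml kul wzvco cgvx
Hunk 4: at line 4 remove [fqx,wec,rncxl] add [fpmbe,qstfb] -> 10 lines: rcfyp ndupi atsg lpm fpmbe qstfb satml kul wzvco cgvx
Final line 9: wzvco

Answer: wzvco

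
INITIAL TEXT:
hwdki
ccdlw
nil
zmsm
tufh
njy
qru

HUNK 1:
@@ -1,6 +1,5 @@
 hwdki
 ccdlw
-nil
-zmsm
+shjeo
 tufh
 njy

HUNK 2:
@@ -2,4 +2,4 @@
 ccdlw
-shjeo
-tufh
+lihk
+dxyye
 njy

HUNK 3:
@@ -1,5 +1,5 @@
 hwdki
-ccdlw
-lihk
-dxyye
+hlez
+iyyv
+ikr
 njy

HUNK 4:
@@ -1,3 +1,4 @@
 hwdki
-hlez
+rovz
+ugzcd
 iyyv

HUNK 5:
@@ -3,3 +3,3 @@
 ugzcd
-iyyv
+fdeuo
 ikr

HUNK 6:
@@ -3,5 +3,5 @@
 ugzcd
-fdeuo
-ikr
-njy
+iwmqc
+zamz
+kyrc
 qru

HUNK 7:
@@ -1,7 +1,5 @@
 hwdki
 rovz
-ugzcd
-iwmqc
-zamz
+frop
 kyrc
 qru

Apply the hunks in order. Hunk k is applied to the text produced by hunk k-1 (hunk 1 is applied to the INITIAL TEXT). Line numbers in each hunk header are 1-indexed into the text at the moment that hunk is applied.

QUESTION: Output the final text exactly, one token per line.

Answer: hwdki
rovz
frop
kyrc
qru

Derivation:
Hunk 1: at line 1 remove [nil,zmsm] add [shjeo] -> 6 lines: hwdki ccdlw shjeo tufh njy qru
Hunk 2: at line 2 remove [shjeo,tufh] add [lihk,dxyye] -> 6 lines: hwdki ccdlw lihk dxyye njy qru
Hunk 3: at line 1 remove [ccdlw,lihk,dxyye] add [hlez,iyyv,ikr] -> 6 lines: hwdki hlez iyyv ikr njy qru
Hunk 4: at line 1 remove [hlez] add [rovz,ugzcd] -> 7 lines: hwdki rovz ugzcd iyyv ikr njy qru
Hunk 5: at line 3 remove [iyyv] add [fdeuo] -> 7 lines: hwdki rovz ugzcd fdeuo ikr njy qru
Hunk 6: at line 3 remove [fdeuo,ikr,njy] add [iwmqc,zamz,kyrc] -> 7 lines: hwdki rovz ugzcd iwmqc zamz kyrc qru
Hunk 7: at line 1 remove [ugzcd,iwmqc,zamz] add [frop] -> 5 lines: hwdki rovz frop kyrc qru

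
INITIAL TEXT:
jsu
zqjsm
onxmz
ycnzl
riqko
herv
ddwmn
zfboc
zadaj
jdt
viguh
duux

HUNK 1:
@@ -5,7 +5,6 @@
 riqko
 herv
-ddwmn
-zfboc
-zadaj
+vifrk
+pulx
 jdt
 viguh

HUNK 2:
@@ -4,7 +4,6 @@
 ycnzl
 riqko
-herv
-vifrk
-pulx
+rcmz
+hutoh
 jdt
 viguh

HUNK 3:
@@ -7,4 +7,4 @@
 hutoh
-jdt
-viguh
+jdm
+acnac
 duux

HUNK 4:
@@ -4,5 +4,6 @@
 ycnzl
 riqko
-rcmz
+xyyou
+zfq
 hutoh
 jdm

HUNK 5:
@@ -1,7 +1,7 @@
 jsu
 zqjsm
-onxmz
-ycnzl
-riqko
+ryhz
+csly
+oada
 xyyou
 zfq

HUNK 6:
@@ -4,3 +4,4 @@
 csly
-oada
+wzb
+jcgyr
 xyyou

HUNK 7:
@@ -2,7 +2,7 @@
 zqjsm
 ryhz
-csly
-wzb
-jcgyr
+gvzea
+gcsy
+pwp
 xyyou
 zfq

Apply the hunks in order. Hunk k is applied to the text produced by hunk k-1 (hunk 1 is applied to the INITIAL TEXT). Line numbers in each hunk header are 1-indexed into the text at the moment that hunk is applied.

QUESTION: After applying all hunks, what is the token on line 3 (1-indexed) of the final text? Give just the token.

Answer: ryhz

Derivation:
Hunk 1: at line 5 remove [ddwmn,zfboc,zadaj] add [vifrk,pulx] -> 11 lines: jsu zqjsm onxmz ycnzl riqko herv vifrk pulx jdt viguh duux
Hunk 2: at line 4 remove [herv,vifrk,pulx] add [rcmz,hutoh] -> 10 lines: jsu zqjsm onxmz ycnzl riqko rcmz hutoh jdt viguh duux
Hunk 3: at line 7 remove [jdt,viguh] add [jdm,acnac] -> 10 lines: jsu zqjsm onxmz ycnzl riqko rcmz hutoh jdm acnac duux
Hunk 4: at line 4 remove [rcmz] add [xyyou,zfq] -> 11 lines: jsu zqjsm onxmz ycnzl riqko xyyou zfq hutoh jdm acnac duux
Hunk 5: at line 1 remove [onxmz,ycnzl,riqko] add [ryhz,csly,oada] -> 11 lines: jsu zqjsm ryhz csly oada xyyou zfq hutoh jdm acnac duux
Hunk 6: at line 4 remove [oada] add [wzb,jcgyr] -> 12 lines: jsu zqjsm ryhz csly wzb jcgyr xyyou zfq hutoh jdm acnac duux
Hunk 7: at line 2 remove [csly,wzb,jcgyr] add [gvzea,gcsy,pwp] -> 12 lines: jsu zqjsm ryhz gvzea gcsy pwp xyyou zfq hutoh jdm acnac duux
Final line 3: ryhz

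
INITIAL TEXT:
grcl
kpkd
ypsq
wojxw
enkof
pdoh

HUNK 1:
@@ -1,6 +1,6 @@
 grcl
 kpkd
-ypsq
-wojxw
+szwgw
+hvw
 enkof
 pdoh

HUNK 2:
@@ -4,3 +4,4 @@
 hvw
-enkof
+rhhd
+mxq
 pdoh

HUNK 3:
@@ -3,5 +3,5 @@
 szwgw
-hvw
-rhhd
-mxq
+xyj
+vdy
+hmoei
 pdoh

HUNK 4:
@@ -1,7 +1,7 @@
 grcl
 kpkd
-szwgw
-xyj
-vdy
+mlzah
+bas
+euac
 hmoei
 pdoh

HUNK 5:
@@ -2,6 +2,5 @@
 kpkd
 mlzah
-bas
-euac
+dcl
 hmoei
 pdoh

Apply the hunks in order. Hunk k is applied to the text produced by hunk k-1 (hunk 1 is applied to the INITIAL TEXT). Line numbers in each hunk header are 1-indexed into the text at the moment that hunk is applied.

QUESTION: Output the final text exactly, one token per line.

Hunk 1: at line 1 remove [ypsq,wojxw] add [szwgw,hvw] -> 6 lines: grcl kpkd szwgw hvw enkof pdoh
Hunk 2: at line 4 remove [enkof] add [rhhd,mxq] -> 7 lines: grcl kpkd szwgw hvw rhhd mxq pdoh
Hunk 3: at line 3 remove [hvw,rhhd,mxq] add [xyj,vdy,hmoei] -> 7 lines: grcl kpkd szwgw xyj vdy hmoei pdoh
Hunk 4: at line 1 remove [szwgw,xyj,vdy] add [mlzah,bas,euac] -> 7 lines: grcl kpkd mlzah bas euac hmoei pdoh
Hunk 5: at line 2 remove [bas,euac] add [dcl] -> 6 lines: grcl kpkd mlzah dcl hmoei pdoh

Answer: grcl
kpkd
mlzah
dcl
hmoei
pdoh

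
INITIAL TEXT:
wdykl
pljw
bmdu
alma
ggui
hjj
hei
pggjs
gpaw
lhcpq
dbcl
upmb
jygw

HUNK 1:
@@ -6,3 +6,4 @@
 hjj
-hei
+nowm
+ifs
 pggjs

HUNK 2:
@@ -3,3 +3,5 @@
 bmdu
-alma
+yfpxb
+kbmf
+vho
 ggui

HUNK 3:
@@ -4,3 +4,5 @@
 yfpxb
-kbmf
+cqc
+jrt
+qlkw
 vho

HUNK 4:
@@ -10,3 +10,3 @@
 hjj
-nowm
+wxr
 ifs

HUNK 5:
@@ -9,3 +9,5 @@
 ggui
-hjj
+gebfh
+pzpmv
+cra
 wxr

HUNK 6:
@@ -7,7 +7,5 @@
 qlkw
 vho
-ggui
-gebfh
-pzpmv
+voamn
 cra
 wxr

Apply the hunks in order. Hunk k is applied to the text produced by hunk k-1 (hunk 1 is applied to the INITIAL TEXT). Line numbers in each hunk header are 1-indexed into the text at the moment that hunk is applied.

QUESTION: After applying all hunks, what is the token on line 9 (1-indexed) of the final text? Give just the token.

Hunk 1: at line 6 remove [hei] add [nowm,ifs] -> 14 lines: wdykl pljw bmdu alma ggui hjj nowm ifs pggjs gpaw lhcpq dbcl upmb jygw
Hunk 2: at line 3 remove [alma] add [yfpxb,kbmf,vho] -> 16 lines: wdykl pljw bmdu yfpxb kbmf vho ggui hjj nowm ifs pggjs gpaw lhcpq dbcl upmb jygw
Hunk 3: at line 4 remove [kbmf] add [cqc,jrt,qlkw] -> 18 lines: wdykl pljw bmdu yfpxb cqc jrt qlkw vho ggui hjj nowm ifs pggjs gpaw lhcpq dbcl upmb jygw
Hunk 4: at line 10 remove [nowm] add [wxr] -> 18 lines: wdykl pljw bmdu yfpxb cqc jrt qlkw vho ggui hjj wxr ifs pggjs gpaw lhcpq dbcl upmb jygw
Hunk 5: at line 9 remove [hjj] add [gebfh,pzpmv,cra] -> 20 lines: wdykl pljw bmdu yfpxb cqc jrt qlkw vho ggui gebfh pzpmv cra wxr ifs pggjs gpaw lhcpq dbcl upmb jygw
Hunk 6: at line 7 remove [ggui,gebfh,pzpmv] add [voamn] -> 18 lines: wdykl pljw bmdu yfpxb cqc jrt qlkw vho voamn cra wxr ifs pggjs gpaw lhcpq dbcl upmb jygw
Final line 9: voamn

Answer: voamn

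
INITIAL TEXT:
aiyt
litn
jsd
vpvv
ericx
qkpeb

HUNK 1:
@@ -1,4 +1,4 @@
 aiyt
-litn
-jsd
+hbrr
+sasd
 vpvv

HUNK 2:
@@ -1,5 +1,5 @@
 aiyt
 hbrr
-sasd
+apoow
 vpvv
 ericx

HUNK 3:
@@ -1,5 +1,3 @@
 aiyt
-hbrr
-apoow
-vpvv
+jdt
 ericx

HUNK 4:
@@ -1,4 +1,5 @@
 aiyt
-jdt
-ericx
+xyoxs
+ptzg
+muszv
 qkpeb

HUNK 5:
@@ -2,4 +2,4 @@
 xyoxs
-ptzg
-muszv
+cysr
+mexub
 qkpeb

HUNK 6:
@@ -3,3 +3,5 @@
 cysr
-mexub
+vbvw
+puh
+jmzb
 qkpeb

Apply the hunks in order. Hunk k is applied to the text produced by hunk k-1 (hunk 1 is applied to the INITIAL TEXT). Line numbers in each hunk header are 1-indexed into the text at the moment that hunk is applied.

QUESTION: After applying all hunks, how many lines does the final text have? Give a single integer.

Hunk 1: at line 1 remove [litn,jsd] add [hbrr,sasd] -> 6 lines: aiyt hbrr sasd vpvv ericx qkpeb
Hunk 2: at line 1 remove [sasd] add [apoow] -> 6 lines: aiyt hbrr apoow vpvv ericx qkpeb
Hunk 3: at line 1 remove [hbrr,apoow,vpvv] add [jdt] -> 4 lines: aiyt jdt ericx qkpeb
Hunk 4: at line 1 remove [jdt,ericx] add [xyoxs,ptzg,muszv] -> 5 lines: aiyt xyoxs ptzg muszv qkpeb
Hunk 5: at line 2 remove [ptzg,muszv] add [cysr,mexub] -> 5 lines: aiyt xyoxs cysr mexub qkpeb
Hunk 6: at line 3 remove [mexub] add [vbvw,puh,jmzb] -> 7 lines: aiyt xyoxs cysr vbvw puh jmzb qkpeb
Final line count: 7

Answer: 7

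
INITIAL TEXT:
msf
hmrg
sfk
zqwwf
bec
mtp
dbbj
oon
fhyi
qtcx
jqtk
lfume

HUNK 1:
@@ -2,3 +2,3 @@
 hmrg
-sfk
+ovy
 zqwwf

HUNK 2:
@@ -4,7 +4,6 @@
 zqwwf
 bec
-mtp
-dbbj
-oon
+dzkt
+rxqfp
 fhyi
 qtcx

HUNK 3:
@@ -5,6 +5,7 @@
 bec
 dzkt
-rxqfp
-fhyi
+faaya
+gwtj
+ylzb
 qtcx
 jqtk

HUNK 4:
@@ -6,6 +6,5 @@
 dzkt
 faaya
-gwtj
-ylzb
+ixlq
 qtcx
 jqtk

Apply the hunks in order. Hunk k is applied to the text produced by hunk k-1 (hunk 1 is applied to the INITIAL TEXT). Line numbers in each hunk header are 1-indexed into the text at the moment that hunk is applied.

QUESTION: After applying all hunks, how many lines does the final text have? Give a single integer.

Answer: 11

Derivation:
Hunk 1: at line 2 remove [sfk] add [ovy] -> 12 lines: msf hmrg ovy zqwwf bec mtp dbbj oon fhyi qtcx jqtk lfume
Hunk 2: at line 4 remove [mtp,dbbj,oon] add [dzkt,rxqfp] -> 11 lines: msf hmrg ovy zqwwf bec dzkt rxqfp fhyi qtcx jqtk lfume
Hunk 3: at line 5 remove [rxqfp,fhyi] add [faaya,gwtj,ylzb] -> 12 lines: msf hmrg ovy zqwwf bec dzkt faaya gwtj ylzb qtcx jqtk lfume
Hunk 4: at line 6 remove [gwtj,ylzb] add [ixlq] -> 11 lines: msf hmrg ovy zqwwf bec dzkt faaya ixlq qtcx jqtk lfume
Final line count: 11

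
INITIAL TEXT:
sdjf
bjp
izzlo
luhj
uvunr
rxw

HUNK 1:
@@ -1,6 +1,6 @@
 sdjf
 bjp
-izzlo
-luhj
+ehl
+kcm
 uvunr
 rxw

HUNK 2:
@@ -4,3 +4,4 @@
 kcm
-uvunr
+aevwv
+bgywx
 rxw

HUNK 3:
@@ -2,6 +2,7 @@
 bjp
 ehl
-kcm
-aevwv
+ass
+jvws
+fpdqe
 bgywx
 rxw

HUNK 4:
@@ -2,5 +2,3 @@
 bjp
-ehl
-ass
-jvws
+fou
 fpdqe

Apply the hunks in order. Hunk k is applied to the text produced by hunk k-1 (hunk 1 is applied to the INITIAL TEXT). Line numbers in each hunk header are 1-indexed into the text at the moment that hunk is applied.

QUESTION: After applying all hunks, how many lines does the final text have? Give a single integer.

Hunk 1: at line 1 remove [izzlo,luhj] add [ehl,kcm] -> 6 lines: sdjf bjp ehl kcm uvunr rxw
Hunk 2: at line 4 remove [uvunr] add [aevwv,bgywx] -> 7 lines: sdjf bjp ehl kcm aevwv bgywx rxw
Hunk 3: at line 2 remove [kcm,aevwv] add [ass,jvws,fpdqe] -> 8 lines: sdjf bjp ehl ass jvws fpdqe bgywx rxw
Hunk 4: at line 2 remove [ehl,ass,jvws] add [fou] -> 6 lines: sdjf bjp fou fpdqe bgywx rxw
Final line count: 6

Answer: 6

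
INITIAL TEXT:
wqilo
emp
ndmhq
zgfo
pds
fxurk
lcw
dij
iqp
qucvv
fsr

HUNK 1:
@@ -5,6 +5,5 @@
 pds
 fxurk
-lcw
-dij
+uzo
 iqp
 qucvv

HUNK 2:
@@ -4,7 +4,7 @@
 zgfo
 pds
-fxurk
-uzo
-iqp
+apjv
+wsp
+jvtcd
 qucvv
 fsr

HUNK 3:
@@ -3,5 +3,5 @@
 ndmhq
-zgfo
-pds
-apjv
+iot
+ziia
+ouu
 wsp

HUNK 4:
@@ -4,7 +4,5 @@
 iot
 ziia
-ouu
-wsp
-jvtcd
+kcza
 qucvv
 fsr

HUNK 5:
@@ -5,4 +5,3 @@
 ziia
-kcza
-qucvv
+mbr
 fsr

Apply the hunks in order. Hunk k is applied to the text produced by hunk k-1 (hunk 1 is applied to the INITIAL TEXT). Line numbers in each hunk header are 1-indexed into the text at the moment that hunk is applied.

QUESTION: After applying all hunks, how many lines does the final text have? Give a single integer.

Answer: 7

Derivation:
Hunk 1: at line 5 remove [lcw,dij] add [uzo] -> 10 lines: wqilo emp ndmhq zgfo pds fxurk uzo iqp qucvv fsr
Hunk 2: at line 4 remove [fxurk,uzo,iqp] add [apjv,wsp,jvtcd] -> 10 lines: wqilo emp ndmhq zgfo pds apjv wsp jvtcd qucvv fsr
Hunk 3: at line 3 remove [zgfo,pds,apjv] add [iot,ziia,ouu] -> 10 lines: wqilo emp ndmhq iot ziia ouu wsp jvtcd qucvv fsr
Hunk 4: at line 4 remove [ouu,wsp,jvtcd] add [kcza] -> 8 lines: wqilo emp ndmhq iot ziia kcza qucvv fsr
Hunk 5: at line 5 remove [kcza,qucvv] add [mbr] -> 7 lines: wqilo emp ndmhq iot ziia mbr fsr
Final line count: 7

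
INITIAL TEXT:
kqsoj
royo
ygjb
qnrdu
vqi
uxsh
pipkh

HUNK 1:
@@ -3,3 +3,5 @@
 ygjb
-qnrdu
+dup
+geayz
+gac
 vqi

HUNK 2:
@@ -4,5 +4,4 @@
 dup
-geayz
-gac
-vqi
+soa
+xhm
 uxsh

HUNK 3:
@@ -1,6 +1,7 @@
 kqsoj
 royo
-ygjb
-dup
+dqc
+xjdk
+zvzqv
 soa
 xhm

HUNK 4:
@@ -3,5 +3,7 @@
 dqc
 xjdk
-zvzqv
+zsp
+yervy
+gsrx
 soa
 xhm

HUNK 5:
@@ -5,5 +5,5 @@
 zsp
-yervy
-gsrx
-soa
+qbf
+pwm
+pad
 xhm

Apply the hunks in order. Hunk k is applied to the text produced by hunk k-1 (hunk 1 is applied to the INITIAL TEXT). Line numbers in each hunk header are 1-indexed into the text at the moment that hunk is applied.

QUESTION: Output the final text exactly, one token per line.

Hunk 1: at line 3 remove [qnrdu] add [dup,geayz,gac] -> 9 lines: kqsoj royo ygjb dup geayz gac vqi uxsh pipkh
Hunk 2: at line 4 remove [geayz,gac,vqi] add [soa,xhm] -> 8 lines: kqsoj royo ygjb dup soa xhm uxsh pipkh
Hunk 3: at line 1 remove [ygjb,dup] add [dqc,xjdk,zvzqv] -> 9 lines: kqsoj royo dqc xjdk zvzqv soa xhm uxsh pipkh
Hunk 4: at line 3 remove [zvzqv] add [zsp,yervy,gsrx] -> 11 lines: kqsoj royo dqc xjdk zsp yervy gsrx soa xhm uxsh pipkh
Hunk 5: at line 5 remove [yervy,gsrx,soa] add [qbf,pwm,pad] -> 11 lines: kqsoj royo dqc xjdk zsp qbf pwm pad xhm uxsh pipkh

Answer: kqsoj
royo
dqc
xjdk
zsp
qbf
pwm
pad
xhm
uxsh
pipkh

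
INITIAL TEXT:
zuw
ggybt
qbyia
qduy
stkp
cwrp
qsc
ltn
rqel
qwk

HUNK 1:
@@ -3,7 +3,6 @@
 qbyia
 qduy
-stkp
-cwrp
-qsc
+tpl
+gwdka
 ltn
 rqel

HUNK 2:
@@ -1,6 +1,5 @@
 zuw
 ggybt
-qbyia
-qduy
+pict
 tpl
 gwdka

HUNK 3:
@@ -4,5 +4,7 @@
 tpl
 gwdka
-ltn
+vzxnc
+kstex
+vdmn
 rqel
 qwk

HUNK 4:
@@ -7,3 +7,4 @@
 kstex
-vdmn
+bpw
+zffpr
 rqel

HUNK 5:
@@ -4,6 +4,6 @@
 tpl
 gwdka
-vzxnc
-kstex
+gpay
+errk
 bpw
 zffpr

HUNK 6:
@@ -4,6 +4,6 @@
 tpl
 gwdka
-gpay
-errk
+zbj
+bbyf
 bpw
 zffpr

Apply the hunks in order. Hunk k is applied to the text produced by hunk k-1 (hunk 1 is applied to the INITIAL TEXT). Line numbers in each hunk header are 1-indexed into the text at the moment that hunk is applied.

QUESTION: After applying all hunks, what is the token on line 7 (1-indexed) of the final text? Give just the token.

Answer: bbyf

Derivation:
Hunk 1: at line 3 remove [stkp,cwrp,qsc] add [tpl,gwdka] -> 9 lines: zuw ggybt qbyia qduy tpl gwdka ltn rqel qwk
Hunk 2: at line 1 remove [qbyia,qduy] add [pict] -> 8 lines: zuw ggybt pict tpl gwdka ltn rqel qwk
Hunk 3: at line 4 remove [ltn] add [vzxnc,kstex,vdmn] -> 10 lines: zuw ggybt pict tpl gwdka vzxnc kstex vdmn rqel qwk
Hunk 4: at line 7 remove [vdmn] add [bpw,zffpr] -> 11 lines: zuw ggybt pict tpl gwdka vzxnc kstex bpw zffpr rqel qwk
Hunk 5: at line 4 remove [vzxnc,kstex] add [gpay,errk] -> 11 lines: zuw ggybt pict tpl gwdka gpay errk bpw zffpr rqel qwk
Hunk 6: at line 4 remove [gpay,errk] add [zbj,bbyf] -> 11 lines: zuw ggybt pict tpl gwdka zbj bbyf bpw zffpr rqel qwk
Final line 7: bbyf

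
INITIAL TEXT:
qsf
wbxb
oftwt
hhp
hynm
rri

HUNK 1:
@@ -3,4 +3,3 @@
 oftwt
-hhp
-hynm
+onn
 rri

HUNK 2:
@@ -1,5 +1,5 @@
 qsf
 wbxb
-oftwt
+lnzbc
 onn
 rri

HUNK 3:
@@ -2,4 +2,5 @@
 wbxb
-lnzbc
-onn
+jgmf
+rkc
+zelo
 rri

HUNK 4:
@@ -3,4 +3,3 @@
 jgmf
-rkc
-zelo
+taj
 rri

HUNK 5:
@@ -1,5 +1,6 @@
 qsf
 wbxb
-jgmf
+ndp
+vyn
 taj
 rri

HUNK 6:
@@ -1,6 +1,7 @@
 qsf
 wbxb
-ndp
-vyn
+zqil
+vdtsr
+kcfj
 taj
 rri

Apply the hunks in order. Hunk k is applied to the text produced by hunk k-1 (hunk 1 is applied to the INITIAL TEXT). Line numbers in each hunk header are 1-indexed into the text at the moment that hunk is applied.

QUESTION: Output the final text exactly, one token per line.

Answer: qsf
wbxb
zqil
vdtsr
kcfj
taj
rri

Derivation:
Hunk 1: at line 3 remove [hhp,hynm] add [onn] -> 5 lines: qsf wbxb oftwt onn rri
Hunk 2: at line 1 remove [oftwt] add [lnzbc] -> 5 lines: qsf wbxb lnzbc onn rri
Hunk 3: at line 2 remove [lnzbc,onn] add [jgmf,rkc,zelo] -> 6 lines: qsf wbxb jgmf rkc zelo rri
Hunk 4: at line 3 remove [rkc,zelo] add [taj] -> 5 lines: qsf wbxb jgmf taj rri
Hunk 5: at line 1 remove [jgmf] add [ndp,vyn] -> 6 lines: qsf wbxb ndp vyn taj rri
Hunk 6: at line 1 remove [ndp,vyn] add [zqil,vdtsr,kcfj] -> 7 lines: qsf wbxb zqil vdtsr kcfj taj rri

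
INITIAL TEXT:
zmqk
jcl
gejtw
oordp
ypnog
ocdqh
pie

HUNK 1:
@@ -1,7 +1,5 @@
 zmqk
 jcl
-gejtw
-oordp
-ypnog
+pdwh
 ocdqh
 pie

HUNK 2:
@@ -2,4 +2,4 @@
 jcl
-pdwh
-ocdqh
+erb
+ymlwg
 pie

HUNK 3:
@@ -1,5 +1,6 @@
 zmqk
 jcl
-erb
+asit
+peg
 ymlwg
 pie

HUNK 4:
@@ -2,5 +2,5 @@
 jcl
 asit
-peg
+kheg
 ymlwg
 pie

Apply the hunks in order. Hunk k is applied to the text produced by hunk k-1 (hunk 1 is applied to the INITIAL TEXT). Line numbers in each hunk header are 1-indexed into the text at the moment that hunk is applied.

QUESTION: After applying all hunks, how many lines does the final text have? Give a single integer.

Answer: 6

Derivation:
Hunk 1: at line 1 remove [gejtw,oordp,ypnog] add [pdwh] -> 5 lines: zmqk jcl pdwh ocdqh pie
Hunk 2: at line 2 remove [pdwh,ocdqh] add [erb,ymlwg] -> 5 lines: zmqk jcl erb ymlwg pie
Hunk 3: at line 1 remove [erb] add [asit,peg] -> 6 lines: zmqk jcl asit peg ymlwg pie
Hunk 4: at line 2 remove [peg] add [kheg] -> 6 lines: zmqk jcl asit kheg ymlwg pie
Final line count: 6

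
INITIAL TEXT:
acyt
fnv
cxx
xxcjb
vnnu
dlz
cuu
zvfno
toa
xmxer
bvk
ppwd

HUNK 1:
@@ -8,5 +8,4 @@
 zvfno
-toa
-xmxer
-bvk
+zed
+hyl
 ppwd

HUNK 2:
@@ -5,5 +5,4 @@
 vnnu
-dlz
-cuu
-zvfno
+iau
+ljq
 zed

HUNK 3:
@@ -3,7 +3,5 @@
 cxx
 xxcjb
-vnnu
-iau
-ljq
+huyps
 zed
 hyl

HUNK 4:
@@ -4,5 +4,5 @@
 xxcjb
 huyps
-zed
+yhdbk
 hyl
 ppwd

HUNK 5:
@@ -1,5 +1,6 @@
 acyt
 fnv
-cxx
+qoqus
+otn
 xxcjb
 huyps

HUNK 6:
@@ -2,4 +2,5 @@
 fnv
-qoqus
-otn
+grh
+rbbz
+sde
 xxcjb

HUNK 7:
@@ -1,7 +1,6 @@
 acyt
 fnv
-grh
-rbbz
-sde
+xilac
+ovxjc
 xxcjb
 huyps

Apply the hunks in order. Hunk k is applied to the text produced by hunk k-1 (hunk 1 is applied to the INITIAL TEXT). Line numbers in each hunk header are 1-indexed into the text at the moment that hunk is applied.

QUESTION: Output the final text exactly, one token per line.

Answer: acyt
fnv
xilac
ovxjc
xxcjb
huyps
yhdbk
hyl
ppwd

Derivation:
Hunk 1: at line 8 remove [toa,xmxer,bvk] add [zed,hyl] -> 11 lines: acyt fnv cxx xxcjb vnnu dlz cuu zvfno zed hyl ppwd
Hunk 2: at line 5 remove [dlz,cuu,zvfno] add [iau,ljq] -> 10 lines: acyt fnv cxx xxcjb vnnu iau ljq zed hyl ppwd
Hunk 3: at line 3 remove [vnnu,iau,ljq] add [huyps] -> 8 lines: acyt fnv cxx xxcjb huyps zed hyl ppwd
Hunk 4: at line 4 remove [zed] add [yhdbk] -> 8 lines: acyt fnv cxx xxcjb huyps yhdbk hyl ppwd
Hunk 5: at line 1 remove [cxx] add [qoqus,otn] -> 9 lines: acyt fnv qoqus otn xxcjb huyps yhdbk hyl ppwd
Hunk 6: at line 2 remove [qoqus,otn] add [grh,rbbz,sde] -> 10 lines: acyt fnv grh rbbz sde xxcjb huyps yhdbk hyl ppwd
Hunk 7: at line 1 remove [grh,rbbz,sde] add [xilac,ovxjc] -> 9 lines: acyt fnv xilac ovxjc xxcjb huyps yhdbk hyl ppwd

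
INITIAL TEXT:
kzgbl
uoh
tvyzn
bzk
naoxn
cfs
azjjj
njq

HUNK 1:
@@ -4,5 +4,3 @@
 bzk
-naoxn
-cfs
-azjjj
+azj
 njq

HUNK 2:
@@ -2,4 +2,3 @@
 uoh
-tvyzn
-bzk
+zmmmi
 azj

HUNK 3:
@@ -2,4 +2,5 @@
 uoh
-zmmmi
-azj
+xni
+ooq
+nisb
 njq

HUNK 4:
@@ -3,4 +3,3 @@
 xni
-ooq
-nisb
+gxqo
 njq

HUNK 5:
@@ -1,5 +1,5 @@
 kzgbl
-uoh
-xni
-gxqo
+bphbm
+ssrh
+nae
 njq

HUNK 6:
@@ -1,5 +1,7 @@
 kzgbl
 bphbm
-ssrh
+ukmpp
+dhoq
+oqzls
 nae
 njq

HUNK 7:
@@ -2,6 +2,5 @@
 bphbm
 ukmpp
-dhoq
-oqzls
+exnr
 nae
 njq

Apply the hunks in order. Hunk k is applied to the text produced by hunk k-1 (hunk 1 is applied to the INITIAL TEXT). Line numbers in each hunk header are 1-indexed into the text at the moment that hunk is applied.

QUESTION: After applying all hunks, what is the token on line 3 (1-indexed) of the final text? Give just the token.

Hunk 1: at line 4 remove [naoxn,cfs,azjjj] add [azj] -> 6 lines: kzgbl uoh tvyzn bzk azj njq
Hunk 2: at line 2 remove [tvyzn,bzk] add [zmmmi] -> 5 lines: kzgbl uoh zmmmi azj njq
Hunk 3: at line 2 remove [zmmmi,azj] add [xni,ooq,nisb] -> 6 lines: kzgbl uoh xni ooq nisb njq
Hunk 4: at line 3 remove [ooq,nisb] add [gxqo] -> 5 lines: kzgbl uoh xni gxqo njq
Hunk 5: at line 1 remove [uoh,xni,gxqo] add [bphbm,ssrh,nae] -> 5 lines: kzgbl bphbm ssrh nae njq
Hunk 6: at line 1 remove [ssrh] add [ukmpp,dhoq,oqzls] -> 7 lines: kzgbl bphbm ukmpp dhoq oqzls nae njq
Hunk 7: at line 2 remove [dhoq,oqzls] add [exnr] -> 6 lines: kzgbl bphbm ukmpp exnr nae njq
Final line 3: ukmpp

Answer: ukmpp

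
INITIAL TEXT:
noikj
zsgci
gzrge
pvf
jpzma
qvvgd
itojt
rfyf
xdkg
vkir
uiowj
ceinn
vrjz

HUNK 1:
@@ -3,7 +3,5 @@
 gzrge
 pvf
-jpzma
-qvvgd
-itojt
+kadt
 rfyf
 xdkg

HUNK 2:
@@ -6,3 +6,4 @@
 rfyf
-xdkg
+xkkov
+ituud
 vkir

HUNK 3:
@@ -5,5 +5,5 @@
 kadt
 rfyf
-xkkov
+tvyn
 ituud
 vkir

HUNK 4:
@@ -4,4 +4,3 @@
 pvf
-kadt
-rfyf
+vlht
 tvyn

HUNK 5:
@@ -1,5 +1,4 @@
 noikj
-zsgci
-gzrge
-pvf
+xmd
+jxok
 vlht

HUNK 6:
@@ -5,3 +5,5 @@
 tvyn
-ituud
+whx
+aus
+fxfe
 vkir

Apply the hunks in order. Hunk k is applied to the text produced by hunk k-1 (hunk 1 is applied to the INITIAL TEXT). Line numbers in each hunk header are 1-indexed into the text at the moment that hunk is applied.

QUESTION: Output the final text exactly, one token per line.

Hunk 1: at line 3 remove [jpzma,qvvgd,itojt] add [kadt] -> 11 lines: noikj zsgci gzrge pvf kadt rfyf xdkg vkir uiowj ceinn vrjz
Hunk 2: at line 6 remove [xdkg] add [xkkov,ituud] -> 12 lines: noikj zsgci gzrge pvf kadt rfyf xkkov ituud vkir uiowj ceinn vrjz
Hunk 3: at line 5 remove [xkkov] add [tvyn] -> 12 lines: noikj zsgci gzrge pvf kadt rfyf tvyn ituud vkir uiowj ceinn vrjz
Hunk 4: at line 4 remove [kadt,rfyf] add [vlht] -> 11 lines: noikj zsgci gzrge pvf vlht tvyn ituud vkir uiowj ceinn vrjz
Hunk 5: at line 1 remove [zsgci,gzrge,pvf] add [xmd,jxok] -> 10 lines: noikj xmd jxok vlht tvyn ituud vkir uiowj ceinn vrjz
Hunk 6: at line 5 remove [ituud] add [whx,aus,fxfe] -> 12 lines: noikj xmd jxok vlht tvyn whx aus fxfe vkir uiowj ceinn vrjz

Answer: noikj
xmd
jxok
vlht
tvyn
whx
aus
fxfe
vkir
uiowj
ceinn
vrjz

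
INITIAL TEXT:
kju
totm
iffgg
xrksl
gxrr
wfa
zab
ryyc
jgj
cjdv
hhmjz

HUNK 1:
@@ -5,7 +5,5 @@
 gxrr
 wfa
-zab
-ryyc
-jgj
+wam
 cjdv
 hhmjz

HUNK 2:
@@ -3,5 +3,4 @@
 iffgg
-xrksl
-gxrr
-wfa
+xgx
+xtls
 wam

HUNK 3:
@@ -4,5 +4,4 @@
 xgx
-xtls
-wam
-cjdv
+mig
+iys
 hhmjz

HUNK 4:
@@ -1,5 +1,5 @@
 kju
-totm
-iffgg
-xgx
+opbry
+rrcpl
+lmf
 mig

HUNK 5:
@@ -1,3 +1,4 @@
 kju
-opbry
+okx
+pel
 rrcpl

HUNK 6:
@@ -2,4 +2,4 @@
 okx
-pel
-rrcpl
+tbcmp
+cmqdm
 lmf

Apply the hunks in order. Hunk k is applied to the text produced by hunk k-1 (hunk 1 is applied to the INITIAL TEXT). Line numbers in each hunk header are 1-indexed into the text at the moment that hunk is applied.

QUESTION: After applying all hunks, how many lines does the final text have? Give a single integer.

Answer: 8

Derivation:
Hunk 1: at line 5 remove [zab,ryyc,jgj] add [wam] -> 9 lines: kju totm iffgg xrksl gxrr wfa wam cjdv hhmjz
Hunk 2: at line 3 remove [xrksl,gxrr,wfa] add [xgx,xtls] -> 8 lines: kju totm iffgg xgx xtls wam cjdv hhmjz
Hunk 3: at line 4 remove [xtls,wam,cjdv] add [mig,iys] -> 7 lines: kju totm iffgg xgx mig iys hhmjz
Hunk 4: at line 1 remove [totm,iffgg,xgx] add [opbry,rrcpl,lmf] -> 7 lines: kju opbry rrcpl lmf mig iys hhmjz
Hunk 5: at line 1 remove [opbry] add [okx,pel] -> 8 lines: kju okx pel rrcpl lmf mig iys hhmjz
Hunk 6: at line 2 remove [pel,rrcpl] add [tbcmp,cmqdm] -> 8 lines: kju okx tbcmp cmqdm lmf mig iys hhmjz
Final line count: 8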